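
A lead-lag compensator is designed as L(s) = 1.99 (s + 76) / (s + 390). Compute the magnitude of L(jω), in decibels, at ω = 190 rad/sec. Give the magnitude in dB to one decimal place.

-0.5 dB

|j190 + 76| = √(190² + 76²) = 204.6
|j190 + 390| = √(190² + 390²) = 433.8
|L(j190)| = 1.99 × 204.6 / 433.8 = 0.9387
20 log₁₀(0.9387) = -0.55 dB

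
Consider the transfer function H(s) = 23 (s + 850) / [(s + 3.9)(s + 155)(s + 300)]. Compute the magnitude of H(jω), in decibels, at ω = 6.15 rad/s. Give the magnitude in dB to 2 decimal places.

|j6.15 + 850| = √(6.15² + 850²) = 850
|j6.15 + 3.9| = √(6.15² + 3.9²) = 7.282
|j6.15 + 155| = √(6.15² + 155²) = 155.1
|j6.15 + 300| = √(6.15² + 300²) = 300.1
|H(j6.15)| = 23 × 850 / (7.282 × 155.1 × 300.1) = 0.057677
20 log₁₀(0.057677) = -24.780 dB

-24.78 dB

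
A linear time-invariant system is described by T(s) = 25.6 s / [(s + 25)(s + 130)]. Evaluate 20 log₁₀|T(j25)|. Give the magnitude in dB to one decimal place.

-17.3 dB

|j25| = 25
|j25 + 25| = √(25² + 25²) = 35.36
|j25 + 130| = √(25² + 130²) = 132.4
|T(j25)| = 25.6 × 25 / (35.36 × 132.4) = 0.13674
20 log₁₀(0.13674) = -17.28 dB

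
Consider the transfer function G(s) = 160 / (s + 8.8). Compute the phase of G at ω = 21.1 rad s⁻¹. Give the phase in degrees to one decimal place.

-67.4°

∠(j21.1 + 8.8) = arctan(21.1/8.8) = 67.36°
∠G(j21.1) = −67.36° = -67.36°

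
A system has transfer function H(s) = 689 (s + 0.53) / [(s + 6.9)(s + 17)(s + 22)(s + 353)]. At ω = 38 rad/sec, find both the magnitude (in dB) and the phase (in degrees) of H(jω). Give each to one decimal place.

|H| = -59.6 dB, ∠H = -122.5 deg

|j38 + 0.53| = √(38² + 0.53²) = 38
|j38 + 6.9| = √(38² + 6.9²) = 38.62
|j38 + 17| = √(38² + 17²) = 41.63
|j38 + 22| = √(38² + 22²) = 43.91
|j38 + 353| = √(38² + 353²) = 355
|H(j38)| = 689 × 38 / (38.62 × 41.63 × 43.91 × 355) = 0.0010447
20 log₁₀(0.0010447) = -59.62 dB
∠(j38 + 0.53) = arctan(38/0.53) = 89.20°
∠(j38 + 6.9) = arctan(38/6.9) = 79.71°
∠(j38 + 17) = arctan(38/17) = 65.90°
∠(j38 + 22) = arctan(38/22) = 59.93°
∠(j38 + 353) = arctan(38/353) = 6.14°
∠H(j38) = 89.20° − (79.71° + 65.90° + 59.93° + 6.14°) = -122.48°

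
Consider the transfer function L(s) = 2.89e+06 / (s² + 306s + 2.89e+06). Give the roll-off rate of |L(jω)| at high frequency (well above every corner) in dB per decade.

-40 dB/decade

With 0 zeros and 2 poles, the high-frequency asymptotic slope is 20 × (0 − 2) = -40 dB/decade.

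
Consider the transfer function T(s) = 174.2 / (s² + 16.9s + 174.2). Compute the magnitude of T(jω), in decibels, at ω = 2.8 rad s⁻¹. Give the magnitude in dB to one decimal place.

0.1 dB

|(j2.8)² + 16.9(j2.8) + 174.2| = |166.36 + j47.32| = 173
|T(j2.8)| = 174.2 / 173 = 1.0072
20 log₁₀(1.0072) = 0.06 dB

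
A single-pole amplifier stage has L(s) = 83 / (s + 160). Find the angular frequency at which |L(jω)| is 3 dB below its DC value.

160 rad/s

For a single-pole low-pass, the −3 dB point is at the pole: ω = 160 rad/s.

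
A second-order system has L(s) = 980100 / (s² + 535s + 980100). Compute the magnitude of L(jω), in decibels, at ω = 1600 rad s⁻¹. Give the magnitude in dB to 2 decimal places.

-5.27 dB

|(j1600)² + 535(j1600) + 980100| = |-1.5799e+06 + j8.56e+05| = 1.797e+06
|L(j1600)| = 980100 / 1.797e+06 = 0.54544
20 log₁₀(0.54544) = -5.265 dB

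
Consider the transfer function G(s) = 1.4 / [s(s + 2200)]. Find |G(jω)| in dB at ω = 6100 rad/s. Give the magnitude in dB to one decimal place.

|j6100 + 2200| = √(6100² + 2200²) = 6485
|j6100| = 6100
|G(j6100)| = 1.4 / (6485 × 6100) = 3.5393e-08
20 log₁₀(3.5393e-08) = -149.02 dB

-149.0 dB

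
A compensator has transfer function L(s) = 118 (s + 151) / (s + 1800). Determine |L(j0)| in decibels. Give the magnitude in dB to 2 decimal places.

L(0) = 118 × 151 / 1800 = 9.8989
20 log₁₀(9.8989) = 19.912 dB

19.91 dB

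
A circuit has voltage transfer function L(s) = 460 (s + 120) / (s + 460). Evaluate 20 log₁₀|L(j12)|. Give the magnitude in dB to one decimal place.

41.6 dB

|j12 + 120| = √(12² + 120²) = 120.6
|j12 + 460| = √(12² + 460²) = 460.2
|L(j12)| = 460 × 120.6 / 460.2 = 120.56
20 log₁₀(120.56) = 41.62 dB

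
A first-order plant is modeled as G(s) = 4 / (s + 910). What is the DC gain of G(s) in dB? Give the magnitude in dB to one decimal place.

-47.1 dB

G(0) = 4 / 910 = 0.0043956
20 log₁₀(0.0043956) = -47.14 dB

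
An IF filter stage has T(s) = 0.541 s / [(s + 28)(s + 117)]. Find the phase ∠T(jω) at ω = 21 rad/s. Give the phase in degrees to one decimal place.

∠(j21) = 90.00°
∠(j21 + 28) = arctan(21/28) = 36.87°
∠(j21 + 117) = arctan(21/117) = 10.18°
∠T(j21) = 90.00° − (36.87° + 10.18°) = 42.95°

43.0°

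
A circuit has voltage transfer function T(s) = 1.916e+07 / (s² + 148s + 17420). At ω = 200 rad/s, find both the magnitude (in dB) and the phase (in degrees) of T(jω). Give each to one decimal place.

|(j200)² + 148(j200) + 17420| = |-22580 + j29600| = 3.723e+04
|T(j200)| = 1.916e+07 / 3.723e+04 = 514.65
20 log₁₀(514.65) = 54.23 dB
∠[(j200)² + 148(j200) + 17420] = ∠[-22580 + j29600] = 127.34°
∠T(j200) = −127.34° = -127.34°

|T| = 54.2 dB, ∠T = -127.3°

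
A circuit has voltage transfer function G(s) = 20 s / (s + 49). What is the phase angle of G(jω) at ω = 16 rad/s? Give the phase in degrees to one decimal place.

71.9°

∠(j16) = 90.00°
∠(j16 + 49) = arctan(16/49) = 18.08°
∠G(j16) = 90.00° − 18.08° = 71.92°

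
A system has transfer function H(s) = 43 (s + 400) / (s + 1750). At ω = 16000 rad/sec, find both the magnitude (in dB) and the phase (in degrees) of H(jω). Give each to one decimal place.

|H| = 32.6 dB, ∠H = 4.8°

|j16000 + 400| = √(16000² + 400²) = 1.6e+04
|j16000 + 1750| = √(16000² + 1750²) = 1.61e+04
|H(j16000)| = 43 × 1.6e+04 / 1.61e+04 = 42.758
20 log₁₀(42.758) = 32.62 dB
∠(j16000 + 400) = arctan(16000/400) = 88.57°
∠(j16000 + 1750) = arctan(16000/1750) = 83.76°
∠H(j16000) = 88.57° − 83.76° = 4.81°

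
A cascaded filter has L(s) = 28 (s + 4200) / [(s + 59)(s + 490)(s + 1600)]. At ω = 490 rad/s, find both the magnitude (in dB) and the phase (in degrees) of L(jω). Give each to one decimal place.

|j490 + 4200| = √(490² + 4200²) = 4228
|j490 + 59| = √(490² + 59²) = 493.5
|j490 + 490| = √(490² + 490²) = 693
|j490 + 1600| = √(490² + 1600²) = 1673
|L(j490)| = 28 × 4228 / (493.5 × 693 × 1673) = 0.00020688
20 log₁₀(0.00020688) = -73.69 dB
∠(j490 + 4200) = arctan(490/4200) = 6.65°
∠(j490 + 59) = arctan(490/59) = 83.13°
∠(j490 + 490) = arctan(490/490) = 45.00°
∠(j490 + 1600) = arctan(490/1600) = 17.03°
∠L(j490) = 6.65° − (83.13° + 45.00° + 17.03°) = -138.51°

|L| = -73.7 dB, ∠L = -138.5°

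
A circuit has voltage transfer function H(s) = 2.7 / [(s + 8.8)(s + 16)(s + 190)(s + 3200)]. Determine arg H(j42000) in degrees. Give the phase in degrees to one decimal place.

∠(j42000 + 8.8) = arctan(42000/8.8) = 89.99°
∠(j42000 + 16) = arctan(42000/16) = 89.98°
∠(j42000 + 190) = arctan(42000/190) = 89.74°
∠(j42000 + 3200) = arctan(42000/3200) = 85.64°
∠H(j42000) = − (89.99° + 89.98° + 89.74° + 85.64°) = -355.35°

-355.3°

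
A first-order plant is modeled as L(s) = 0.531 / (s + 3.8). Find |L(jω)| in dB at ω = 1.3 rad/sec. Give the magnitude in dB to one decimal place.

|j1.3 + 3.8| = √(1.3² + 3.8²) = 4.016
|L(j1.3)| = 0.531 / 4.016 = 0.13221
20 log₁₀(0.13221) = -17.57 dB

-17.6 dB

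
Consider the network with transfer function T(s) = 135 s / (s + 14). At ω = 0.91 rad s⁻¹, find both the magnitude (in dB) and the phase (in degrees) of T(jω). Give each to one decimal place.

|j0.91| = 0.91
|j0.91 + 14| = √(0.91² + 14²) = 14.03
|T(j0.91)| = 135 × 0.91 / 14.03 = 8.7565
20 log₁₀(8.7565) = 18.85 dB
∠(j0.91) = 90.00°
∠(j0.91 + 14) = arctan(0.91/14) = 3.72°
∠T(j0.91) = 90.00° − 3.72° = 86.28°

|T| = 18.8 dB, ∠T = 86.3°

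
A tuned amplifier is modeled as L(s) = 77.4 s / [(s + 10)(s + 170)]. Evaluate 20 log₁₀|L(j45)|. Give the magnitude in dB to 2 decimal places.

|j45| = 45
|j45 + 10| = √(45² + 10²) = 46.1
|j45 + 170| = √(45² + 170²) = 175.9
|L(j45)| = 77.4 × 45 / (46.1 × 175.9) = 0.42965
20 log₁₀(0.42965) = -7.338 dB

-7.34 dB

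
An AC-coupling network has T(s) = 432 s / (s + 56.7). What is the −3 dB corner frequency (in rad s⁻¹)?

For a single-pole high-pass, the −3 dB point is at the pole: ω = 56.7 rad s⁻¹.

56.7 rad s⁻¹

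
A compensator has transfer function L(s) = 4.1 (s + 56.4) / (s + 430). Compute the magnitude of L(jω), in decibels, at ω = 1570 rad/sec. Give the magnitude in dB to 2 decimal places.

11.95 dB

|j1570 + 56.4| = √(1570² + 56.4²) = 1571
|j1570 + 430| = √(1570² + 430²) = 1628
|L(j1570)| = 4.1 × 1571 / 1628 = 3.9569
20 log₁₀(3.9569) = 11.947 dB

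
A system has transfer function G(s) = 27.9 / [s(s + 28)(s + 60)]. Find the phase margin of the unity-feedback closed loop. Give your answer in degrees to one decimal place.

90.0 deg

Gain crossover: |G(jω)| = 1 at ω ≈ 0.0166 rad/sec.
∠G(j0.0166) = −90° − arctan(0.0166/28) − arctan(0.0166/60) ≈ -90.05°
PM = 180° + (-90.05°) = 89.95°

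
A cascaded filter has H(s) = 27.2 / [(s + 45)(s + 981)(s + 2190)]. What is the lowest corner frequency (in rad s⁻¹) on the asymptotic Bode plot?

Break frequencies occur at each pole and zero magnitude: 45 rad s⁻¹, 981 rad s⁻¹, 2190 rad s⁻¹.
The lowest is 45 rad s⁻¹.

45 rad s⁻¹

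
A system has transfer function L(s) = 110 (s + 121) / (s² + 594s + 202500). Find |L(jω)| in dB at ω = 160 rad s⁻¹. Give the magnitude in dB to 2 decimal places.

|j160 + 121| = √(160² + 121²) = 200.6
|(j160)² + 594(j160) + 202500| = |1.769e+05 + j95040| = 2.008e+05
|L(j160)| = 110 × 200.6 / 2.008e+05 = 0.10988
20 log₁₀(0.10988) = -19.181 dB

-19.18 dB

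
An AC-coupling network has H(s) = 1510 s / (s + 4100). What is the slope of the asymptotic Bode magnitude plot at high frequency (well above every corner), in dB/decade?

0 dB/decade

With 1 zero and 1 pole, the high-frequency asymptotic slope is 20 × (1 − 1) = 0 dB/decade.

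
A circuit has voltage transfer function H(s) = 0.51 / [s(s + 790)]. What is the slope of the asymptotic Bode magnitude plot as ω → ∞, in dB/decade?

-40 dB/decade

With 0 zeros and 2 poles, the high-frequency asymptotic slope is 20 × (0 − 2) = -40 dB/decade.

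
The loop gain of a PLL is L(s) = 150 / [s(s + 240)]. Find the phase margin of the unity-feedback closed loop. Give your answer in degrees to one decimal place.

89.9°

Gain crossover: |L(jω)| = 1 at ω ≈ 0.625 rad s⁻¹.
∠L(j0.625) = −90° − arctan(0.625/240) ≈ -90.15°
PM = 180° + (-90.15°) = 89.85°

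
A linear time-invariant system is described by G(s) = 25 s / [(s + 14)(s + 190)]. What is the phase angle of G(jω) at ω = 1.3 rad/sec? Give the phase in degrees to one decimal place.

∠(j1.3) = 90.00°
∠(j1.3 + 14) = arctan(1.3/14) = 5.31°
∠(j1.3 + 190) = arctan(1.3/190) = 0.39°
∠G(j1.3) = 90.00° − (5.31° + 0.39°) = 84.30°

84.3 deg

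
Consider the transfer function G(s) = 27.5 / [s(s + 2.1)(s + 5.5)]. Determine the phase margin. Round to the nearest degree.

Gain crossover: |G(jω)| = 1 at ω ≈ 1.75 rad s⁻¹.
∠G(j1.75) = −90° − arctan(1.75/2.1) − arctan(1.75/5.5) ≈ -147.34°
PM = 180° + (-147.34°) = 32.66°

33°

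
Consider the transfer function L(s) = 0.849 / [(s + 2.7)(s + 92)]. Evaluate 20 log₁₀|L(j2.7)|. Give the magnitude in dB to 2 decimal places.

-52.34 dB

|j2.7 + 2.7| = √(2.7² + 2.7²) = 3.818
|j2.7 + 92| = √(2.7² + 92²) = 92.04
|L(j2.7)| = 0.849 / (3.818 × 92.04) = 0.0024158
20 log₁₀(0.0024158) = -52.339 dB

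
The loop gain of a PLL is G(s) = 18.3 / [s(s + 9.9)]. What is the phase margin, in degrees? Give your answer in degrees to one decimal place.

Gain crossover: |G(jω)| = 1 at ω ≈ 1.82 rad/s.
∠G(j1.82) = −90° − arctan(1.82/9.9) ≈ -100.41°
PM = 180° + (-100.41°) = 79.59°

79.6°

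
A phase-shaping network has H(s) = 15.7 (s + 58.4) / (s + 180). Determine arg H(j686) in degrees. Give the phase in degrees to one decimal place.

∠(j686 + 58.4) = arctan(686/58.4) = 85.13°
∠(j686 + 180) = arctan(686/180) = 75.30°
∠H(j686) = 85.13° − 75.30° = 9.84°

9.8 deg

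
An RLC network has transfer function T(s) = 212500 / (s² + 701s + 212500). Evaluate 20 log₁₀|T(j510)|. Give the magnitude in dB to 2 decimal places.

-4.59 dB

|(j510)² + 701(j510) + 212500| = |-47600 + j3.5751e+05| = 3.607e+05
|T(j510)| = 212500 / 3.607e+05 = 0.58919
20 log₁₀(0.58919) = -4.595 dB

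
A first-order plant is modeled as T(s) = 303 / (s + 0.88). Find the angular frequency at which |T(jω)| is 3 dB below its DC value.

0.88 rad s⁻¹

For a single-pole low-pass, the −3 dB point is at the pole: ω = 0.88 rad s⁻¹.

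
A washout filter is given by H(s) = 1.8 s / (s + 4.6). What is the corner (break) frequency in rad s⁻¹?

The single real pole at s = −4.6 gives a corner at ω = 4.6 rad s⁻¹.

4.6 rad s⁻¹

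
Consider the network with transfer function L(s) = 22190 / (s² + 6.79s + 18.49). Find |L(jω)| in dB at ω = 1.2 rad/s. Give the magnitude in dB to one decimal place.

61.4 dB

|(j1.2)² + 6.79(j1.2) + 18.49| = |17.05 + j8.148| = 18.9
|L(j1.2)| = 22190 / 18.9 = 1174.3
20 log₁₀(1174.3) = 61.40 dB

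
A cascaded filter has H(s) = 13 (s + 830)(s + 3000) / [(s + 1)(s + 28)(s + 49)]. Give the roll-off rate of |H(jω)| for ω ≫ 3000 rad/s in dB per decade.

-20 dB/decade

With 2 zeros and 3 poles, the high-frequency asymptotic slope is 20 × (2 − 3) = -20 dB/decade.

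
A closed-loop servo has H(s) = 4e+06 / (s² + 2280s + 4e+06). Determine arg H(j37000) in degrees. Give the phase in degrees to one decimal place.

∠[(j37000)² + 2280(j37000) + 4e+06] = ∠[-1.365e+09 + j8.436e+07] = 176.46°
∠H(j37000) = −176.46° = -176.46°

-176.5°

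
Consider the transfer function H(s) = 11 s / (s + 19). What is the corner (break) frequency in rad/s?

19 rad/s

The single real pole at s = −19 gives a corner at ω = 19 rad/s.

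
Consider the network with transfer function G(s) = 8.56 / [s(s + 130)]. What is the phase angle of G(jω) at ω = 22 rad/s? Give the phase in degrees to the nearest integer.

-100°

∠(j22 + 130) = arctan(22/130) = 9.61°
∠(j22) = 90.00°
∠G(j22) = − (9.61° + 90.00°) = -99.61°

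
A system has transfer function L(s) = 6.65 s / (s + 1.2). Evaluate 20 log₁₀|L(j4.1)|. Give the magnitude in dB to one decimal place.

16.1 dB

|j4.1| = 4.1
|j4.1 + 1.2| = √(4.1² + 1.2²) = 4.272
|L(j4.1)| = 6.65 × 4.1 / 4.272 = 6.3823
20 log₁₀(6.3823) = 16.10 dB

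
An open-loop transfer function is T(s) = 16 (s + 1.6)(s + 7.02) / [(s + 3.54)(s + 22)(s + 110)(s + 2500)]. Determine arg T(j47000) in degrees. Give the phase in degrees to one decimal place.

∠(j47000 + 1.6) = arctan(47000/1.6) = 90.00°
∠(j47000 + 7.02) = arctan(47000/7.02) = 89.99°
∠(j47000 + 3.54) = arctan(47000/3.54) = 90.00°
∠(j47000 + 22) = arctan(47000/22) = 89.97°
∠(j47000 + 110) = arctan(47000/110) = 89.87°
∠(j47000 + 2500) = arctan(47000/2500) = 86.96°
∠T(j47000) = 90.00° + 89.99° − (90.00° + 89.97° + 89.87° + 86.96°) = -176.80°

-176.8 deg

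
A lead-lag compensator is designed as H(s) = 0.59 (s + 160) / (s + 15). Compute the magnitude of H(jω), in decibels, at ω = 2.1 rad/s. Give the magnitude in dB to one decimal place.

15.9 dB

|j2.1 + 160| = √(2.1² + 160²) = 160
|j2.1 + 15| = √(2.1² + 15²) = 15.15
|H(j2.1)| = 0.59 × 160 / 15.15 = 6.2331
20 log₁₀(6.2331) = 15.89 dB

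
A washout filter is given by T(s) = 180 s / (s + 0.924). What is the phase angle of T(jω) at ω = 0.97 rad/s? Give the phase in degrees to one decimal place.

∠(j0.97) = 90.00°
∠(j0.97 + 0.924) = arctan(0.97/0.924) = 46.39°
∠T(j0.97) = 90.00° − 46.39° = 43.61°

43.6°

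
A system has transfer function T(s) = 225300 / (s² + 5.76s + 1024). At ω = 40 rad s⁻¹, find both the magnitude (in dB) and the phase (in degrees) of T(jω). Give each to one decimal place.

|(j40)² + 5.76(j40) + 1024| = |-576 + j230.4| = 620.4
|T(j40)| = 225300 / 620.4 = 363.17
20 log₁₀(363.17) = 51.20 dB
∠[(j40)² + 5.76(j40) + 1024] = ∠[-576 + j230.4] = 158.20°
∠T(j40) = −158.20° = -158.20°

|T| = 51.2 dB, ∠T = -158.2°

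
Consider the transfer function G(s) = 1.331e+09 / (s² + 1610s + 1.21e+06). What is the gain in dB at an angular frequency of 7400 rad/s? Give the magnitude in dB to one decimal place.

|(j7400)² + 1610(j7400) + 1.21e+06| = |-5.355e+07 + j1.1914e+07| = 5.486e+07
|G(j7400)| = 1.331e+09 / 5.486e+07 = 24.262
20 log₁₀(24.262) = 27.70 dB

27.7 dB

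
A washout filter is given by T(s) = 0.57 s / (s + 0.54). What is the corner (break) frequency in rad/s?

The single real pole at s = −0.54 gives a corner at ω = 0.54 rad/s.

0.54 rad/s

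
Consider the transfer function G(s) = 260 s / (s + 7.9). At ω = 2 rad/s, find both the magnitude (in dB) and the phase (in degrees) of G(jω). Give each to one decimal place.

|j2| = 2
|j2 + 7.9| = √(2² + 7.9²) = 8.149
|G(j2)| = 260 × 2 / 8.149 = 63.81
20 log₁₀(63.81) = 36.10 dB
∠(j2) = 90.00°
∠(j2 + 7.9) = arctan(2/7.9) = 14.21°
∠G(j2) = 90.00° − 14.21° = 75.79°

|G| = 36.1 dB, ∠G = 75.8°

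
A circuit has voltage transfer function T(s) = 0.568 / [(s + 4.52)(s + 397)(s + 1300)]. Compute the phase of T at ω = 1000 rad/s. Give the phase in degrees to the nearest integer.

∠(j1000 + 4.52) = arctan(1000/4.52) = 89.74°
∠(j1000 + 397) = arctan(1000/397) = 68.35°
∠(j1000 + 1300) = arctan(1000/1300) = 37.57°
∠T(j1000) = − (89.74° + 68.35° + 37.57°) = -195.66°

-196°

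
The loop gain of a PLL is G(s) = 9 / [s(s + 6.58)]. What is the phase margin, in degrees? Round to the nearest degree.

78 deg

Gain crossover: |G(jω)| = 1 at ω ≈ 1.34 rad/s.
∠G(j1.34) = −90° − arctan(1.34/6.58) ≈ -101.51°
PM = 180° + (-101.51°) = 78.49°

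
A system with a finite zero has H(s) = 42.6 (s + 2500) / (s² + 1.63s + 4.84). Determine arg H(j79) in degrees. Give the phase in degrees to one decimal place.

-177.0°

∠(j79 + 2500) = arctan(79/2500) = 1.81°
∠[(j79)² + 1.63(j79) + 4.84] = ∠[-6236.2 + j128.77] = 178.82°
∠H(j79) = 1.81° − 178.82° = -177.01°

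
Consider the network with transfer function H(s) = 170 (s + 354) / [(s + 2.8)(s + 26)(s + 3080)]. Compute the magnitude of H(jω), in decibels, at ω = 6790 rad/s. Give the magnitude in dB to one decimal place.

|j6790 + 354| = √(6790² + 354²) = 6799
|j6790 + 2.8| = √(6790² + 2.8²) = 6790
|j6790 + 26| = √(6790² + 26²) = 6790
|j6790 + 3080| = √(6790² + 3080²) = 7456
|H(j6790)| = 170 × 6799 / (6790 × 6790 × 7456) = 3.3625e-06
20 log₁₀(3.3625e-06) = -109.47 dB

-109.5 dB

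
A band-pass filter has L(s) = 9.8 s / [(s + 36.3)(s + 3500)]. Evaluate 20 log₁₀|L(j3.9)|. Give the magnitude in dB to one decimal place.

|j3.9| = 3.9
|j3.9 + 36.3| = √(3.9² + 36.3²) = 36.51
|j3.9 + 3500| = √(3.9² + 3500²) = 3500
|L(j3.9)| = 9.8 × 3.9 / (36.51 × 3500) = 0.0002991
20 log₁₀(0.0002991) = -70.48 dB

-70.5 dB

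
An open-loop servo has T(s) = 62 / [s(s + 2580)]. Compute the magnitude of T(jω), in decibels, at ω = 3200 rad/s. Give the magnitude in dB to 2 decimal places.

-106.53 dB

|j3200 + 2580| = √(3200² + 2580²) = 4111
|j3200| = 3200
|T(j3200)| = 62 / (4111 × 3200) = 4.7135e-06
20 log₁₀(4.7135e-06) = -106.533 dB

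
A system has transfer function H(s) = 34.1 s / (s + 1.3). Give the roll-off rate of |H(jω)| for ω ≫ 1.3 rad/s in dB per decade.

With 1 zero and 1 pole, the high-frequency asymptotic slope is 20 × (1 − 1) = 0 dB/decade.

0 dB/decade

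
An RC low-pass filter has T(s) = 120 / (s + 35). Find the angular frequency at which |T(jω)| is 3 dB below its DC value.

For a single-pole low-pass, the −3 dB point is at the pole: ω = 35 rad s⁻¹.

35 rad s⁻¹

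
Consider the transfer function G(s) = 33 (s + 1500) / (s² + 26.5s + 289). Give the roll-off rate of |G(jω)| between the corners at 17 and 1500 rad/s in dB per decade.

In this band the factors already past their corner are: complex pole pair at ωₙ ≈ 17; net slope = -40 dB/decade.

-40 dB/decade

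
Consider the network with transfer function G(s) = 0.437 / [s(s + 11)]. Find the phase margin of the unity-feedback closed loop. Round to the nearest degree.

90 deg

Gain crossover: |G(jω)| = 1 at ω ≈ 0.0397 rad/sec.
∠G(j0.0397) = −90° − arctan(0.0397/11) ≈ -90.21°
PM = 180° + (-90.21°) = 89.79°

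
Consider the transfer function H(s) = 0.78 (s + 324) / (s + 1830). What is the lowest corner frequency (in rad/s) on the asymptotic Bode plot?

324 rad/s

Break frequencies occur at each pole and zero magnitude: 324 rad/s, 1830 rad/s.
The lowest is 324 rad/s.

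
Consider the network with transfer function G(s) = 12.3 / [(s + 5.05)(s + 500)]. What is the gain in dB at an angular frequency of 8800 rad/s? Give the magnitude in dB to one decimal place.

|j8800 + 5.05| = √(8800² + 5.05²) = 8800
|j8800 + 500| = √(8800² + 500²) = 8814
|G(j8800)| = 12.3 / (8800 × 8814) = 1.5858e-07
20 log₁₀(1.5858e-07) = -136.00 dB

-136.0 dB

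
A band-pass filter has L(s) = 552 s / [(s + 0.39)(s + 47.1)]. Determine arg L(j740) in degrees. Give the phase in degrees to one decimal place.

-86.3°

∠(j740) = 90.00°
∠(j740 + 0.39) = arctan(740/0.39) = 89.97°
∠(j740 + 47.1) = arctan(740/47.1) = 86.36°
∠L(j740) = 90.00° − (89.97° + 86.36°) = -86.33°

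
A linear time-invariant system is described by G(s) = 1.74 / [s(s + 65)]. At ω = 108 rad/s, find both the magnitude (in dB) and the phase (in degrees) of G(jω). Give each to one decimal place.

|j108 + 65| = √(108² + 65²) = 126.1
|j108| = 108
|G(j108)| = 1.74 / (126.1 × 108) = 0.00012781
20 log₁₀(0.00012781) = -77.87 dB
∠(j108 + 65) = arctan(108/65) = 58.96°
∠(j108) = 90.00°
∠G(j108) = − (58.96° + 90.00°) = -148.96°

|G| = -77.9 dB, ∠G = -149.0°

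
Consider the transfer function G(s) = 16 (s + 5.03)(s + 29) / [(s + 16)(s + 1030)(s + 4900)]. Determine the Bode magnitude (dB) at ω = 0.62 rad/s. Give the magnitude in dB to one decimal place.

|j0.62 + 5.03| = √(0.62² + 5.03²) = 5.068
|j0.62 + 29| = √(0.62² + 29²) = 29.01
|j0.62 + 16| = √(0.62² + 16²) = 16.01
|j0.62 + 1030| = √(0.62² + 1030²) = 1030
|j0.62 + 4900| = √(0.62² + 4900²) = 4900
|G(j0.62)| = 16 × 5.068 × 29.01 / (16.01 × 1030 × 4900) = 2.9106e-05
20 log₁₀(2.9106e-05) = -90.72 dB

-90.7 dB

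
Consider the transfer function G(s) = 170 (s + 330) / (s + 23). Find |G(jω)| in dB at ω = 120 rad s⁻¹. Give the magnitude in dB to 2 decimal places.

|j120 + 330| = √(120² + 330²) = 351.1
|j120 + 23| = √(120² + 23²) = 122.2
|G(j120)| = 170 × 351.1 / 122.2 = 488.56
20 log₁₀(488.56) = 53.778 dB

53.78 dB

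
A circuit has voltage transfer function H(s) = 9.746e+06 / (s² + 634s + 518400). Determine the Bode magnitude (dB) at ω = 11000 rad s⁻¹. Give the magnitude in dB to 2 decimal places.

|(j11000)² + 634(j11000) + 518400| = |-1.2048e+08 + j6.974e+06| = 1.207e+08
|H(j11000)| = 9.746e+06 / 1.207e+08 = 0.080757
20 log₁₀(0.080757) = -21.856 dB

-21.86 dB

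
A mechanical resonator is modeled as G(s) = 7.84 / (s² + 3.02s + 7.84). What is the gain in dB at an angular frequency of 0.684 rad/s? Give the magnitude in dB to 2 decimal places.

|(j0.684)² + 3.02(j0.684) + 7.84| = |7.3721 + j2.0657| = 7.656
|G(j0.684)| = 7.84 / 7.656 = 1.024
20 log₁₀(1.024) = 0.206 dB

0.21 dB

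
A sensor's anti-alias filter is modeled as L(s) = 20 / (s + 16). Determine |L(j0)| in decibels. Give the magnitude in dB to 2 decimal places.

1.94 dB

L(0) = 20 / 16 = 1.25
20 log₁₀(1.25) = 1.938 dB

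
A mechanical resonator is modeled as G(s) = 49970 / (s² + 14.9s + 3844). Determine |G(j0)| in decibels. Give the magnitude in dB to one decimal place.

G(0) = 49970 / 3844 = 12.999
20 log₁₀(12.999) = 22.28 dB

22.3 dB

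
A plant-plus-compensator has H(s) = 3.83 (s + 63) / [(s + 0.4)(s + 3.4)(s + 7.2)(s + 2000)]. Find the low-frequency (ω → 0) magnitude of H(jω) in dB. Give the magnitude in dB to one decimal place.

H(0) = 3.83 × 63 / (0.4 × 3.4 × 7.2 × 2000) = 0.012321
20 log₁₀(0.012321) = -38.19 dB

-38.2 dB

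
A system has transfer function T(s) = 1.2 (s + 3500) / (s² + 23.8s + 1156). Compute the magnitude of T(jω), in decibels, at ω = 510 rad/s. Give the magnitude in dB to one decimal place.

-35.7 dB

|j510 + 3500| = √(510² + 3500²) = 3537
|(j510)² + 23.8(j510) + 1156| = |-2.5894e+05 + j12138| = 2.592e+05
|T(j510)| = 1.2 × 3537 / 2.592e+05 = 0.016373
20 log₁₀(0.016373) = -35.72 dB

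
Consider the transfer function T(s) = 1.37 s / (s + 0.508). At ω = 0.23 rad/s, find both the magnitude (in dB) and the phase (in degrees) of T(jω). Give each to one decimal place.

|T| = -5.0 dB, ∠T = 65.6°

|j0.23| = 0.23
|j0.23 + 0.508| = √(0.23² + 0.508²) = 0.5576
|T(j0.23)| = 1.37 × 0.23 / 0.5576 = 0.56506
20 log₁₀(0.56506) = -4.96 dB
∠(j0.23) = 90.00°
∠(j0.23 + 0.508) = arctan(0.23/0.508) = 24.36°
∠T(j0.23) = 90.00° − 24.36° = 65.64°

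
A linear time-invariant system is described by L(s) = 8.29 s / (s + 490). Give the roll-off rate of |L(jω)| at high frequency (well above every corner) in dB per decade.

0 dB/decade

With 1 zero and 1 pole, the high-frequency asymptotic slope is 20 × (1 − 1) = 0 dB/decade.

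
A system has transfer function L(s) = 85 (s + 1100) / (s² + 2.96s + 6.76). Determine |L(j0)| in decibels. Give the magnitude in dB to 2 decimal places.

L(0) = 85 × 1100 / 6.76 = 13831
20 log₁₀(13831) = 82.817 dB

82.82 dB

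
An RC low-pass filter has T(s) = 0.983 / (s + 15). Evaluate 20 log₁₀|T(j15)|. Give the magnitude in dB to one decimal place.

-26.7 dB

|j15 + 15| = √(15² + 15²) = 21.21
|T(j15)| = 0.983 / 21.21 = 0.046339
20 log₁₀(0.046339) = -26.68 dB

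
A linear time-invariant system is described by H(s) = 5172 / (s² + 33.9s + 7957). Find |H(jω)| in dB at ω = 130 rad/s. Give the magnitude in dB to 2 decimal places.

|(j130)² + 33.9(j130) + 7957| = |-8943 + j4407| = 9970
|H(j130)| = 5172 / 9970 = 0.51876
20 log₁₀(0.51876) = -5.701 dB

-5.70 dB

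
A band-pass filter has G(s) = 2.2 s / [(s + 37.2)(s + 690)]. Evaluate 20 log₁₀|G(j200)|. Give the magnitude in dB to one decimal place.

-50.4 dB

|j200| = 200
|j200 + 37.2| = √(200² + 37.2²) = 203.4
|j200 + 690| = √(200² + 690²) = 718.4
|G(j200)| = 2.2 × 200 / (203.4 × 718.4) = 0.0030107
20 log₁₀(0.0030107) = -50.43 dB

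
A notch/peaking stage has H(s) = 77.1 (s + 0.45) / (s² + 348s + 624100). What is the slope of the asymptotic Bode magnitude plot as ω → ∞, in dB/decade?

-20 dB/decade

With 1 zero and 2 poles, the high-frequency asymptotic slope is 20 × (1 − 2) = -20 dB/decade.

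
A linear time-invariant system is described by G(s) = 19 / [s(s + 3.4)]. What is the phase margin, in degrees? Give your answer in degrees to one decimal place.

42.2°

Gain crossover: |G(jω)| = 1 at ω ≈ 3.75 rad/sec.
∠G(j3.75) = −90° − arctan(3.75/3.4) ≈ -137.82°
PM = 180° + (-137.82°) = 42.18°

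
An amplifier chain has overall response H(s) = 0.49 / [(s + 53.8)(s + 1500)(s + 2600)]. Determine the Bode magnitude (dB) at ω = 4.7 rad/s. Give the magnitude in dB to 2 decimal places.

-172.67 dB

|j4.7 + 53.8| = √(4.7² + 53.8²) = 54
|j4.7 + 1500| = √(4.7² + 1500²) = 1500
|j4.7 + 2600| = √(4.7² + 2600²) = 2600
|H(j4.7)| = 0.49 / (54 × 1500 × 2600) = 2.3265e-09
20 log₁₀(2.3265e-09) = -172.666 dB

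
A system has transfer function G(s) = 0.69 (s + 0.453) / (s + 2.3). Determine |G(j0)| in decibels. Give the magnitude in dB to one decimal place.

G(0) = 0.69 × 0.453 / 2.3 = 0.1359
20 log₁₀(0.1359) = -17.34 dB

-17.3 dB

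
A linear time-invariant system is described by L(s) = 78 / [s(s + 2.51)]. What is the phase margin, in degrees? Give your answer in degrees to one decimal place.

16.2°

Gain crossover: |L(jω)| = 1 at ω ≈ 8.66 rad/s.
∠L(j8.66) = −90° − arctan(8.66/2.51) ≈ -163.83°
PM = 180° + (-163.83°) = 16.17°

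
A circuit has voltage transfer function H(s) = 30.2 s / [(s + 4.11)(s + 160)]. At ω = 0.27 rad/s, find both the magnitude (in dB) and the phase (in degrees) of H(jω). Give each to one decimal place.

|j0.27| = 0.27
|j0.27 + 4.11| = √(0.27² + 4.11²) = 4.119
|j0.27 + 160| = √(0.27² + 160²) = 160
|H(j0.27)| = 30.2 × 0.27 / (4.119 × 160) = 0.012373
20 log₁₀(0.012373) = -38.15 dB
∠(j0.27) = 90.00°
∠(j0.27 + 4.11) = arctan(0.27/4.11) = 3.76°
∠(j0.27 + 160) = arctan(0.27/160) = 0.10°
∠H(j0.27) = 90.00° − (3.76° + 0.10°) = 86.14°

|H| = -38.2 dB, ∠H = 86.1°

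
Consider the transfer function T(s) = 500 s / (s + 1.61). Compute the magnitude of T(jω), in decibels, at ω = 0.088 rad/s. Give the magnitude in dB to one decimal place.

28.7 dB

|j0.088| = 0.088
|j0.088 + 1.61| = √(0.088² + 1.61²) = 1.612
|T(j0.088)| = 500 × 0.088 / 1.612 = 27.288
20 log₁₀(27.288) = 28.72 dB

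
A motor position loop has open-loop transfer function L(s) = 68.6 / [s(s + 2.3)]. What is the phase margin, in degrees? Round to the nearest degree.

Gain crossover: |L(jω)| = 1 at ω ≈ 8.12 rad s⁻¹.
∠L(j8.12) = −90° − arctan(8.12/2.3) ≈ -164.19°
PM = 180° + (-164.19°) = 15.81°

16°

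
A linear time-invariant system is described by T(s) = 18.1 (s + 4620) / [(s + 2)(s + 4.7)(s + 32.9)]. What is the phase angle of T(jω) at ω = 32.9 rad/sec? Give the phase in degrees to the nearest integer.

∠(j32.9 + 4620) = arctan(32.9/4620) = 0.41°
∠(j32.9 + 2) = arctan(32.9/2) = 86.52°
∠(j32.9 + 4.7) = arctan(32.9/4.7) = 81.87°
∠(j32.9 + 32.9) = arctan(32.9/32.9) = 45.00°
∠T(j32.9) = 0.41° − (86.52° + 81.87° + 45.00°) = -212.98°

-213°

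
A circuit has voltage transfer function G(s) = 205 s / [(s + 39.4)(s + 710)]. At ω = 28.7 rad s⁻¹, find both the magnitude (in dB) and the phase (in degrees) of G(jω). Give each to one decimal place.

|G| = -15.4 dB, ∠G = 51.6°

|j28.7| = 28.7
|j28.7 + 39.4| = √(28.7² + 39.4²) = 48.74
|j28.7 + 710| = √(28.7² + 710²) = 710.6
|G(j28.7)| = 205 × 28.7 / (48.74 × 710.6) = 0.16986
20 log₁₀(0.16986) = -15.40 dB
∠(j28.7) = 90.00°
∠(j28.7 + 39.4) = arctan(28.7/39.4) = 36.07°
∠(j28.7 + 710) = arctan(28.7/710) = 2.31°
∠G(j28.7) = 90.00° − (36.07° + 2.31°) = 51.61°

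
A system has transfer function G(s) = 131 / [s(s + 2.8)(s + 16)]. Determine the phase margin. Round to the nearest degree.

Gain crossover: |G(jω)| = 1 at ω ≈ 2.26 rad/s.
∠G(j2.26) = −90° − arctan(2.26/2.8) − arctan(2.26/16) ≈ -136.87°
PM = 180° + (-136.87°) = 43.13°

43°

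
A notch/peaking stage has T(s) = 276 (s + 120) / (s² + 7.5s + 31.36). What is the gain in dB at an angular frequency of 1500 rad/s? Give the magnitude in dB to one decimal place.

|j1500 + 120| = √(1500² + 120²) = 1505
|(j1500)² + 7.5(j1500) + 31.36| = |-2.25e+06 + j11250| = 2.25e+06
|T(j1500)| = 276 × 1505 / 2.25e+06 = 0.18459
20 log₁₀(0.18459) = -14.68 dB

-14.7 dB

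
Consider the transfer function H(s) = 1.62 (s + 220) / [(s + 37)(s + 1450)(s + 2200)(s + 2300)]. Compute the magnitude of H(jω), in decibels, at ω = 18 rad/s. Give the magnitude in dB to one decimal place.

-178.5 dB

|j18 + 220| = √(18² + 220²) = 220.7
|j18 + 37| = √(18² + 37²) = 41.15
|j18 + 1450| = √(18² + 1450²) = 1450
|j18 + 2200| = √(18² + 2200²) = 2200
|j18 + 2300| = √(18² + 2300²) = 2300
|H(j18)| = 1.62 × 220.7 / (41.15 × 1450 × 2200 × 2300) = 1.1843e-09
20 log₁₀(1.1843e-09) = -178.53 dB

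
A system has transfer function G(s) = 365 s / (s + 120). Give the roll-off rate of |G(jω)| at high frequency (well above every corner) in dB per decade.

0 dB/decade

With 1 zero and 1 pole, the high-frequency asymptotic slope is 20 × (1 − 1) = 0 dB/decade.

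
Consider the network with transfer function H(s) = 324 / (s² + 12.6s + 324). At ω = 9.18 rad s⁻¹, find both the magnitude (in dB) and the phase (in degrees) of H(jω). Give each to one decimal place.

|(j9.18)² + 12.6(j9.18) + 324| = |239.73 + j115.67| = 266.2
|H(j9.18)| = 324 / 266.2 = 1.2173
20 log₁₀(1.2173) = 1.71 dB
∠[(j9.18)² + 12.6(j9.18) + 324] = ∠[239.73 + j115.67] = 25.76°
∠H(j9.18) = −25.76° = -25.76°

|H| = 1.7 dB, ∠H = -25.8°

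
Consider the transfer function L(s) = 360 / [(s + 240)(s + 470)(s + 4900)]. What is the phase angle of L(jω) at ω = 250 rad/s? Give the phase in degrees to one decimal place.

∠(j250 + 240) = arctan(250/240) = 46.17°
∠(j250 + 470) = arctan(250/470) = 28.01°
∠(j250 + 4900) = arctan(250/4900) = 2.92°
∠L(j250) = − (46.17° + 28.01° + 2.92°) = -77.10°

-77.1°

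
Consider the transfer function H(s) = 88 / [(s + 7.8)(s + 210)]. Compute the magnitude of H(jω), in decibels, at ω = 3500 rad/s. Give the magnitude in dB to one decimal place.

-102.9 dB

|j3500 + 7.8| = √(3500² + 7.8²) = 3500
|j3500 + 210| = √(3500² + 210²) = 3506
|H(j3500)| = 88 / (3500 × 3506) = 7.1708e-06
20 log₁₀(7.1708e-06) = -102.89 dB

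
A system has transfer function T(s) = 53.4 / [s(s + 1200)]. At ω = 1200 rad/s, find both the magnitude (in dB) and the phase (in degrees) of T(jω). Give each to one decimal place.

|j1200 + 1200| = √(1200² + 1200²) = 1697
|j1200| = 1200
|T(j1200)| = 53.4 / (1697 × 1200) = 2.6222e-05
20 log₁₀(2.6222e-05) = -91.63 dB
∠(j1200 + 1200) = arctan(1200/1200) = 45.00°
∠(j1200) = 90.00°
∠T(j1200) = − (45.00° + 90.00°) = -135.00°

|T| = -91.6 dB, ∠T = -135.0°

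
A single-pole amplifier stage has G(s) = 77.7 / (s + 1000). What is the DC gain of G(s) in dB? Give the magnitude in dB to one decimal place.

-22.2 dB

G(0) = 77.7 / 1000 = 0.0777
20 log₁₀(0.0777) = -22.19 dB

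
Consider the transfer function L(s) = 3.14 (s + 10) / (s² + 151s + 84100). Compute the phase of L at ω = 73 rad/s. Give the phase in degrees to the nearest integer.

74°

∠(j73 + 10) = arctan(73/10) = 82.20°
∠[(j73)² + 151(j73) + 84100] = ∠[78771 + j11023] = 7.97°
∠L(j73) = 82.20° − 7.97° = 74.23°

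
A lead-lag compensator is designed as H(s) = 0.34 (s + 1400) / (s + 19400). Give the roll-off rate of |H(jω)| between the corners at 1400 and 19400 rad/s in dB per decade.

20 dB/decade

In this band the factors already past their corner are: zero at 1400; net slope = 20 dB/decade.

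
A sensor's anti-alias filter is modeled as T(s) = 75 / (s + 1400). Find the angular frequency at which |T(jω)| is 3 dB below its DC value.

1400 rad/s

For a single-pole low-pass, the −3 dB point is at the pole: ω = 1400 rad/s.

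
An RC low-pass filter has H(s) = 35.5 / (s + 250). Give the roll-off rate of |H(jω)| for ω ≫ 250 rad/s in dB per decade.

-20 dB/decade

With 0 zeros and 1 pole, the high-frequency asymptotic slope is 20 × (0 − 1) = -20 dB/decade.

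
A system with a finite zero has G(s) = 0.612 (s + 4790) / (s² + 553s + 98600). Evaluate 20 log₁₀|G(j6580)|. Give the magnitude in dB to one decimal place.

|j6580 + 4790| = √(6580² + 4790²) = 8139
|(j6580)² + 553(j6580) + 98600| = |-4.3198e+07 + j3.6387e+06| = 4.335e+07
|G(j6580)| = 0.612 × 8139 / 4.335e+07 = 0.0001149
20 log₁₀(0.0001149) = -78.79 dB

-78.8 dB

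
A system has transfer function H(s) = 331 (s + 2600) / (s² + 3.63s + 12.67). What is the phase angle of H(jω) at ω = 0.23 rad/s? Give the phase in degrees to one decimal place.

-3.8°

∠(j0.23 + 2600) = arctan(0.23/2600) = 0.01°
∠[(j0.23)² + 3.63(j0.23) + 12.67] = ∠[12.617 + j0.8349] = 3.79°
∠H(j0.23) = 0.01° − 3.79° = -3.78°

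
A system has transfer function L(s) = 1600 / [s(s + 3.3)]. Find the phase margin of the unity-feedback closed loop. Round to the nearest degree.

Gain crossover: |L(jω)| = 1 at ω ≈ 39.9 rad/s.
∠L(j39.9) = −90° − arctan(39.9/3.3) ≈ -175.28°
PM = 180° + (-175.28°) = 4.72°

5°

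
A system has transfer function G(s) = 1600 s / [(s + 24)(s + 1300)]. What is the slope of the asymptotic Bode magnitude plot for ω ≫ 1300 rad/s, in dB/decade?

With 1 zero and 2 poles, the high-frequency asymptotic slope is 20 × (1 − 2) = -20 dB/decade.

-20 dB/decade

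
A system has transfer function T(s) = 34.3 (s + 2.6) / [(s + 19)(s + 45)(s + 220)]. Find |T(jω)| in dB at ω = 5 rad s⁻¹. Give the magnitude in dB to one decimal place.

-60.1 dB

|j5 + 2.6| = √(5² + 2.6²) = 5.636
|j5 + 19| = √(5² + 19²) = 19.65
|j5 + 45| = √(5² + 45²) = 45.28
|j5 + 220| = √(5² + 220²) = 220.1
|T(j5)| = 34.3 × 5.636 / (19.65 × 45.28 × 220.1) = 0.00098748
20 log₁₀(0.00098748) = -60.11 dB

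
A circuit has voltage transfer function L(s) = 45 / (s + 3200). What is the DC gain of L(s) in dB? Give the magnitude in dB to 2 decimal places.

L(0) = 45 / 3200 = 0.014063
20 log₁₀(0.014063) = -37.039 dB

-37.04 dB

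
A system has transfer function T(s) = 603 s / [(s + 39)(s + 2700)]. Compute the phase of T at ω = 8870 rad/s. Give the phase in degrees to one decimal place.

-72.8°

∠(j8870) = 90.00°
∠(j8870 + 39) = arctan(8870/39) = 89.75°
∠(j8870 + 2700) = arctan(8870/2700) = 73.07°
∠T(j8870) = 90.00° − (89.75° + 73.07°) = -72.82°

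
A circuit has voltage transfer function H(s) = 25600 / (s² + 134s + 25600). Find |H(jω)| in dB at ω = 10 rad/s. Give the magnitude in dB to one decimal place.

0.0 dB

|(j10)² + 134(j10) + 25600| = |25500 + j1340| = 2.554e+04
|H(j10)| = 25600 / 2.554e+04 = 1.0025
20 log₁₀(1.0025) = 0.02 dB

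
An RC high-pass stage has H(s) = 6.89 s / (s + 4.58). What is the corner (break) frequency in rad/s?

The single real pole at s = −4.58 gives a corner at ω = 4.58 rad/s.

4.58 rad/s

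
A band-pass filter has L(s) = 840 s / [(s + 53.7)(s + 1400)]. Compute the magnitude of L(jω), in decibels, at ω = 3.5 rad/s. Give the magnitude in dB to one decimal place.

-28.2 dB

|j3.5| = 3.5
|j3.5 + 53.7| = √(3.5² + 53.7²) = 53.81
|j3.5 + 1400| = √(3.5² + 1400²) = 1400
|L(j3.5)| = 840 × 3.5 / (53.81 × 1400) = 0.039023
20 log₁₀(0.039023) = -28.17 dB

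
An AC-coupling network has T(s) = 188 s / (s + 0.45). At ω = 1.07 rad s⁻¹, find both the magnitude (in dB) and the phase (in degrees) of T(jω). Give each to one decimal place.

|j1.07| = 1.07
|j1.07 + 0.45| = √(1.07² + 0.45²) = 1.161
|T(j1.07)| = 188 × 1.07 / 1.161 = 173.3
20 log₁₀(173.3) = 44.78 dB
∠(j1.07) = 90.00°
∠(j1.07 + 0.45) = arctan(1.07/0.45) = 67.19°
∠T(j1.07) = 90.00° − 67.19° = 22.81°

|T| = 44.8 dB, ∠T = 22.8 deg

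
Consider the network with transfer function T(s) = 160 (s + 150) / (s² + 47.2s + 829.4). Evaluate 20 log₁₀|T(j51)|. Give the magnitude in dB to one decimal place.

|j51 + 150| = √(51² + 150²) = 158.4
|(j51)² + 47.2(j51) + 829.4| = |-1771.6 + j2407.2| = 2989
|T(j51)| = 160 × 158.4 / 2989 = 8.4813
20 log₁₀(8.4813) = 18.57 dB

18.6 dB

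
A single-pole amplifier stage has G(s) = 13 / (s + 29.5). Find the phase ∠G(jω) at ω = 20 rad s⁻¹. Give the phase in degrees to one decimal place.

-34.1°

∠(j20 + 29.5) = arctan(20/29.5) = 34.14°
∠G(j20) = −34.14° = -34.14°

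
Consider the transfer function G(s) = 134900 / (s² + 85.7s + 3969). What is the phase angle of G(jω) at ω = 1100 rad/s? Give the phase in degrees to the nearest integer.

∠[(j1100)² + 85.7(j1100) + 3969] = ∠[-1.206e+06 + j94270] = 175.53°
∠G(j1100) = −175.53° = -175.53°

-176°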